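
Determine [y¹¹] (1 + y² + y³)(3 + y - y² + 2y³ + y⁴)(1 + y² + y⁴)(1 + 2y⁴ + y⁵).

(1 + y² + y³) has coefficients 1,0,1,1 for degrees 0…3.
(3 + y - y² + 2y³ + y⁴) has coefficients 3,1,-1,2,1,0,0,0,0,0,0,0 for degrees 0…11.
Multiplying by (1 + y² + y⁴) gives running coefficients 3,1,2,3,3,3,0,2,1,0,0,0 for degrees 0…11.
Finally multiplying by (1 + 2y⁴ + y⁵), the product of all factors after the first has coefficients 3,1,2,3,9,8,5,10,10,9,3,4 for degrees 0…11.
[y¹¹] = 1·4 + 1·9 + 1·10 = 23.

23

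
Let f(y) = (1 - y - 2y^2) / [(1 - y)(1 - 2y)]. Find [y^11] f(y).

The denominator gives the recurrence a_n = 3a_(n−1) − 2a_(n−2) for n ≥ 3; the numerator fixes a_0 = 1, a_1 = 2, a_2 = 2.
Iterating: 1, 2, 2, 2, 2, 2, 2, 2, 2, 2, 2, 2, so a_11 = 2.

2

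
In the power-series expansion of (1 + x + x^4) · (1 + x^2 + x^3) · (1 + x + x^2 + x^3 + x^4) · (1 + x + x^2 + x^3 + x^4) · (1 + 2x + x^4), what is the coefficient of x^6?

(1 + x + x^4) has coefficients 1,1,0,0,1 for degrees 0…4.
(1 + x^2 + x^3) has coefficients 1,0,1,1,0,0,0 for degrees 0…6.
Multiplying by (1 + x + x^2 + x^3 + x^4) gives running coefficients 1,1,2,3,3,2,2 for degrees 0…6.
Multiplying by (1 + x + x^2 + x^3 + x^4) gives running coefficients 1,2,4,7,10,11,12 for degrees 0…6.
Finally multiplying by (1 + 2x + x^4), the product of all factors after the first has coefficients 1,4,8,15,25,33,38 for degrees 0…6.
[x^6] = 1·38 + 1·33 + 1·8 = 79.

79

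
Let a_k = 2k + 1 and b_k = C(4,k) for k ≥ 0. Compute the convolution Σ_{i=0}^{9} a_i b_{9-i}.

240

Write out a_i and b_{9-i} for i = 0,…,9 and sum the products.
Σ = 1·0 + 3·0 + 5·0 + 7·0 + 9·0 + 11·1 + 13·4 + 15·6 + 17·4 + 19·1 = 240.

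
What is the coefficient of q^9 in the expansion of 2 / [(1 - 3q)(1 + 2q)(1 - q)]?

35156

Partial fractions give a closed form: a_n = (9/5)·3^n + (8/15)·(-2)^n + (-1/3)·1^n.
At n = 9: a_9 = 35156.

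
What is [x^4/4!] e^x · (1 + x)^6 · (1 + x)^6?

18001

The EGF product rule gives c_4 = Σ_{k_1+k_2+k_3=4} C(4; k_1,k_2,k_3) · ∏ g_i(k_i), where e^x gives (1)^k; (1+x)^6 gives the falling factorial (6)_k; (1+x)^6 gives the falling factorial (6)_k.
g_1(k) for k = 0…4: 1, 1, 1, 1, 1.
g_2(k) for k = 0…4: 1, 6, 30, 120, 360.
g_3(k) for k = 0…4: 1, 6, 30, 120, 360.
First combine the last two factors: h(k) = Σ_j C(k,j)·g_2(j)·g_3(k−j) for k = 0…4: 1, 12, 132, 1320, 11880.
c_4 = Σ_k C(4,k)·g_1(k)·h(4−k) = 1·1·11880 + 4·1·1320 + 6·1·132 + 4·1·12 + 1·1·1 = 11880 + 5280 + 792 + 48 + 1 = 18001.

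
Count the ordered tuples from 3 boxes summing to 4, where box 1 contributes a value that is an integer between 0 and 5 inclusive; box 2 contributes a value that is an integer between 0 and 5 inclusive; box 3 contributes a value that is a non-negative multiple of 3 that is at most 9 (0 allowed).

The generating function for the choices is (1 + q + q^2 + q^3 + q^4 + q^5)·(1 + q + q^2 + q^3 + q^4 + q^5)·(1 + q^3 + q^6 + q^9); the count is [q^4].
(1 + q + q^2 + q^3 + q^4 + q^5) has coefficients 1,1,1,1,1 for degrees 0…4.
(1 + q + q^2 + q^3 + q^4 + q^5) has coefficients 1,1,1,1,1 for degrees 0…4.
Finally multiplying by (1 + q^3 + q^6 + q^9), the product of all factors after the first has coefficients 1,1,1,2,2 for degrees 0…4.
[q^4] = 1·2 + 1·2 + 1·1 + 1·1 + 1·1 = 7.

7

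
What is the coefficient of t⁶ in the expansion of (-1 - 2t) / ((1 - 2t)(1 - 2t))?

The denominator gives the recurrence a_n = 4a_(n−1) − 4a_(n−2) for n ≥ 2; the numerator fixes a_0 = -1, a_1 = -6.
Iterating: -1, -6, -20, -56, -144, -352, -832, so a_6 = -832.

-832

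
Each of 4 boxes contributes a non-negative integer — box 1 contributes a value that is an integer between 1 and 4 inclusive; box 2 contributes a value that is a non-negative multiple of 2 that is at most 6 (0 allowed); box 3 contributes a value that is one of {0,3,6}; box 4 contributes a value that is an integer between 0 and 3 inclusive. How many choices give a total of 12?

The generating function for the choices is (x + x² + x³ + x⁴)·(1 + x² + x⁴ + x⁶)·(1 + x³ + x⁶)·(1 + x + x² + x³); the count is [x¹²].
(x + x² + x³ + x⁴) has coefficients 0,1,1,1,1 for degrees 0…4.
(1 + x² + x⁴ + x⁶) has coefficients 1,0,1,0,1,0,1,0,0,0,0,0,0 for degrees 0…12.
Multiplying by (1 + x³ + x⁶) gives running coefficients 1,0,1,1,1,1,2,1,1,1,1,0,1 for degrees 0…12.
Finally multiplying by (1 + x + x² + x³), the product of all factors after the first has coefficients 1,1,2,3,3,4,5,5,5,5,4,3,3 for degrees 0…12.
[x¹²] = 1·3 + 1·4 + 1·5 + 1·5 = 17.

17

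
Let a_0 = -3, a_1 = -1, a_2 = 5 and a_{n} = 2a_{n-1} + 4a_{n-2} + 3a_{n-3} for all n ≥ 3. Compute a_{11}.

41121

The ordinary generating function has denominator 1 - 2q - 4q^2 - 3q^3.
Iterating the recurrence: a_0,…,a_{11} = -3, -1, 5, -3, 11, 25, 85, 303, 1021, 3509, 12011, 41121.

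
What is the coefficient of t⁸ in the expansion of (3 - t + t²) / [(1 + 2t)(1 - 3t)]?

11319

The denominator gives the recurrence a_n = a_(n−1) + 6a_(n−2) for n ≥ 3; the numerator fixes a_0 = 3, a_1 = 2, a_2 = 21.
Iterating: 3, 2, 21, 33, 159, 357, 1311, 3453, 11319, so a_8 = 11319.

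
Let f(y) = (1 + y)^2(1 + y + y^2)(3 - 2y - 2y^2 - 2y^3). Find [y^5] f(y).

-16

(1 + y)^2 has coefficients 1,2,1 for degrees 0…2.
(1 + y + y^2) has coefficients 1,1,1,0,0,0 for degrees 0…5.
Finally multiplying by (3 - 2y - 2y^2 - 2y^3), the product of all factors after the first has coefficients 3,1,-1,-6,-4,-2 for degrees 0…5.
[y^5] = 1·(-2) + 2·(-4) + 1·(-6) = -16.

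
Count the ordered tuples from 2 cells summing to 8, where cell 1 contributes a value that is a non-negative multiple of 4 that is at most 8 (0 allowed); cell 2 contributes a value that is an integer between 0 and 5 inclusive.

2

The generating function for the choices is (1 + t⁴ + t⁸)·(1 + t + t² + t³ + t⁴ + t⁵); the count is [t⁸].
(1 + t⁴ + t⁸) has coefficients 1,0,0,0,1,0,0,0,1 for degrees 0…8.
(1 + t + t² + t³ + t⁴ + t⁵) has coefficients 1,1,1,1,1,1,0,0,0 for degrees 0…8.
[t⁸] = 1·0 + 1·1 + 1·1 = 2.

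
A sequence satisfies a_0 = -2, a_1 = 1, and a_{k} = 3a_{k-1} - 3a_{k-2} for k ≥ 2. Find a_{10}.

-1215

The ordinary generating function has denominator 1 - 3x + 3x^2.
Iterating the recurrence: a_0,…,a_{10} = -2, 1, 9, 24, 45, 63, 54, -27, -243, -648, -1215.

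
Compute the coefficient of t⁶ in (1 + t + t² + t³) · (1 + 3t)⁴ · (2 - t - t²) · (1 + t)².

(1 + t + t² + t³) has coefficients 1,1,1,1 for degrees 0…3.
(1 + 3t)⁴ has coefficients 1,12,54,108,81,0,0 for degrees 0…6.
Multiplying by (2 - t - t²) gives running coefficients 2,23,95,150,0,-189,-81 for degrees 0…6.
Finally multiplying by (1 + t)², the product of all factors after the first has coefficients 2,27,143,363,395,-39,-459 for degrees 0…6.
[t⁶] = 1·(-459) + 1·(-39) + 1·395 + 1·363 = 260.

260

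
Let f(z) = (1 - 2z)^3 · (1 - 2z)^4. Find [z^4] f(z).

560

(1 - 2z)^3 has coefficients 1,-6,12,-8 for degrees 0…3.
(1 - 2z)^4 has coefficients 1,-8,24,-32,16 for degrees 0…4.
[z^4] = 1·16 − 6·(-32) + 12·24 − 8·(-8) = 560.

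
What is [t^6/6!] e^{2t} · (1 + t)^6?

The EGF product rule gives c_6 = Σ_{k_1+k_2=6} C(6; k_1,k_2) · ∏ g_i(k_i), where e^{2t} gives (2)^k; (1+t)^6 gives the falling factorial (6)_k.
g_1(k) for k = 0…6: 1, 2, 4, 8, 16, 32, 64.
g_2(k) for k = 0…6: 1, 6, 30, 120, 360, 720, 720.
c_6 = Σ_k C(6,k)·g_1(k)·g_2(6−k) = 1·1·720 + 6·2·720 + 15·4·360 + 20·8·120 + 15·16·30 + 6·32·6 + 1·64·1 = 720 + 8640 + 21600 + 19200 + 7200 + 1152 + 64 = 58576.

58576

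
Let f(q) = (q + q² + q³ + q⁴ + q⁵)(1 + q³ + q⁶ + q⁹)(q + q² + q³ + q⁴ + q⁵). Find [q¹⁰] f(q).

(q + q² + q³ + q⁴ + q⁵) has coefficients 0,1,1,1,1,1 for degrees 0…5.
(1 + q³ + q⁶ + q⁹) has coefficients 1,0,0,1,0,0,1,0,0,1,0 for degrees 0…10.
Finally multiplying by (q + q² + q³ + q⁴ + q⁵), the product of all factors after the first has coefficients 0,1,1,1,2,2,1,2,2,1,2 for degrees 0…10.
[q¹⁰] = 1·1 + 1·2 + 1·2 + 1·1 + 1·2 = 8.

8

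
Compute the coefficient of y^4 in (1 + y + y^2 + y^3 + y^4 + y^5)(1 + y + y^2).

3

(1 + y + y^2 + y^3 + y^4 + y^5) has coefficients 1,1,1,1,1 for degrees 0…4.
(1 + y + y^2) has coefficients 1,1,1,0,0 for degrees 0…4.
[y^4] = 1·0 + 1·0 + 1·1 + 1·1 + 1·1 = 3.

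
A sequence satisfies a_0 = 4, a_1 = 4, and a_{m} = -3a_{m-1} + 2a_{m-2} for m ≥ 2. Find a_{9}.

39220

The ordinary generating function has denominator 1 + 3q - 2q^2.
Iterating the recurrence: a_0,…,a_{9} = 4, 4, -4, 20, -68, 244, -868, 3092, -11012, 39220.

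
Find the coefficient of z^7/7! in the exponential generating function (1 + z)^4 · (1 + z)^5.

181440

The EGF product rule gives c_7 = Σ_{k_1+k_2=7} C(7; k_1,k_2) · ∏ g_i(k_i), where (1+z)^4 gives the falling factorial (4)_k; (1+z)^5 gives the falling factorial (5)_k.
g_1(k) for k = 0…7: 1, 4, 12, 24, 24, 0, 0, 0.
g_2(k) for k = 0…7: 1, 5, 20, 60, 120, 120, 0, 0.
c_7 = Σ_k C(7,k)·g_1(k)·g_2(7−k) = 21·12·120 + 35·24·120 + 35·24·60 = 30240 + 100800 + 50400 = 181440.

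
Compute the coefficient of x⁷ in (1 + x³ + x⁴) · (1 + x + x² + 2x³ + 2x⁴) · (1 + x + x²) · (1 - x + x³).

8

(1 + x³ + x⁴) has coefficients 1,0,0,1,1 for degrees 0…4.
(1 + x + x² + 2x³ + 2x⁴) has coefficients 1,1,1,2,2,0,0,0 for degrees 0…7.
Multiplying by (1 + x + x²) gives running coefficients 1,2,3,4,5,4,2,0 for degrees 0…7.
Finally multiplying by (1 - x + x³), the product of all factors after the first has coefficients 1,1,1,2,3,2,2,3 for degrees 0…7.
[x⁷] = 1·3 + 1·3 + 1·2 = 8.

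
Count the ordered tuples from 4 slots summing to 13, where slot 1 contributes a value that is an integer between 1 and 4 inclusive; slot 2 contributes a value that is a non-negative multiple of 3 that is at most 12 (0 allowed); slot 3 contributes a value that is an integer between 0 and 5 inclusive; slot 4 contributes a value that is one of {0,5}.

The generating function for the choices is (y + y^2 + y^3 + y^4)·(1 + y^3 + y^6 + y^9 + y^12)·(1 + y + y^2 + y^3 + y^4 + y^5)·(1 + y^5); the count is [y^13].
(y + y^2 + y^3 + y^4) has coefficients 0,1,1,1,1 for degrees 0…4.
(1 + y^3 + y^6 + y^9 + y^12) has coefficients 1,0,0,1,0,0,1,0,0,1,0,0,1,0 for degrees 0…13.
Multiplying by (1 + y + y^2 + y^3 + y^4 + y^5) gives running coefficients 1,1,1,2,2,2,2,2,2,2,2,2,2,2 for degrees 0…13.
Finally multiplying by (1 + y^5), the product of all factors after the first has coefficients 1,1,1,2,2,3,3,3,4,4,4,4,4,4 for degrees 0…13.
[y^13] = 1·4 + 1·4 + 1·4 + 1·4 = 16.

16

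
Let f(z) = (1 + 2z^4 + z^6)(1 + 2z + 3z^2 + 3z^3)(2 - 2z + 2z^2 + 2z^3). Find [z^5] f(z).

16

(1 + 2z^4 + z^6) has coefficients 1,0,0,0,2,0 for degrees 0…5.
(1 + 2z + 3z^2 + 3z^3) has coefficients 1,2,3,3,0,0 for degrees 0…5.
Finally multiplying by (2 - 2z + 2z^2 + 2z^3), the product of all factors after the first has coefficients 2,2,4,6,4,12 for degrees 0…5.
[z^5] = 1·12 + 2·2 = 16.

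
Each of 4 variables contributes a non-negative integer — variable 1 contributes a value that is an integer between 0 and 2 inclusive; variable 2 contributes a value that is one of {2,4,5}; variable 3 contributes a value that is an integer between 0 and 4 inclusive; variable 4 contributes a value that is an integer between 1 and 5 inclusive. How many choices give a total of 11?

The generating function for the choices is (1 + y + y²)·(y² + y⁴ + y⁵)·(1 + y + y² + y³ + y⁴)·(y + y² + y³ + y⁴ + y⁵); the count is [y¹¹].
(1 + y + y²) has coefficients 1,1,1 for degrees 0…2.
(y² + y⁴ + y⁵) has coefficients 0,0,1,0,1,1,0,0,0,0,0,0 for degrees 0…11.
Multiplying by (1 + y + y² + y³ + y⁴) gives running coefficients 0,0,1,1,2,3,3,2,2,1,0,0 for degrees 0…11.
Finally multiplying by (y + y² + y³ + y⁴ + y⁵), the product of all factors after the first has coefficients 0,0,0,1,2,4,7,10,11,12,11,8 for degrees 0…11.
[y¹¹] = 1·8 + 1·11 + 1·12 = 31.

31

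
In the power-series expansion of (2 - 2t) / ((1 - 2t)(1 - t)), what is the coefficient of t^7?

Partial fractions give a closed form: a_n = (2)·2^n.
At n = 7: a_7 = 256.

256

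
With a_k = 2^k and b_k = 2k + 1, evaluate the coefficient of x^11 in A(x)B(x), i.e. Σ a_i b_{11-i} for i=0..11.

This is [x^11] in the product of the two ordinary generating functions.
Σ = 1·23 + 2·21 + 4·19 + 8·17 + 16·15 + 32·13 + 64·11 + 128·9 + 256·7 + 512·5 + 1024·3 + 2048·1 = 12261.

12261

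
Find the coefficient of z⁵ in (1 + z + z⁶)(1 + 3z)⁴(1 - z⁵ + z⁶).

80

(1 + z + z⁶) has coefficients 1,1,0,0,0,0 for degrees 0…5.
(1 + 3z)⁴ has coefficients 1,12,54,108,81,0 for degrees 0…5.
Finally multiplying by (1 - z⁵ + z⁶), the product of all factors after the first has coefficients 1,12,54,108,81,-1 for degrees 0…5.
[z⁵] = 1·(-1) + 1·81 = 80.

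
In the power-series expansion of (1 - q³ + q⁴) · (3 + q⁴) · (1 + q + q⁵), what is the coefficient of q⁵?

(1 - q³ + q⁴) has coefficients 1,0,0,-1,1 for degrees 0…4.
(3 + q⁴) has coefficients 3,0,0,0,1,0 for degrees 0…5.
Finally multiplying by (1 + q + q⁵), the product of all factors after the first has coefficients 3,3,0,0,1,4 for degrees 0…5.
[q⁵] = 1·4 − 1·0 + 1·3 = 7.

7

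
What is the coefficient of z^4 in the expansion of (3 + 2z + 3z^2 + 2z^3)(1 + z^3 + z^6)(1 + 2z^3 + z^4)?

9

(3 + 2z + 3z^2 + 2z^3) has coefficients 3,2,3,2 for degrees 0…3.
(1 + z^3 + z^6) has coefficients 1,0,0,1,0 for degrees 0…4.
Finally multiplying by (1 + 2z^3 + z^4), the product of all factors after the first has coefficients 1,0,0,3,1 for degrees 0…4.
[z^4] = 3·1 + 2·3 + 3·0 + 2·0 = 9.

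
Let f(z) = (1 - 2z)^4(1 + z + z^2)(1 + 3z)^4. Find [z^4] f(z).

59

(1 - 2z)^4 has coefficients 1,-8,24,-32,16 for degrees 0…4.
(1 + z + z^2) has coefficients 1,1,1,0,0 for degrees 0…4.
Finally multiplying by (1 + 3z)^4, the product of all factors after the first has coefficients 1,13,67,174,243 for degrees 0…4.
[z^4] = 1·243 − 8·174 + 24·67 − 32·13 + 16·1 = 59.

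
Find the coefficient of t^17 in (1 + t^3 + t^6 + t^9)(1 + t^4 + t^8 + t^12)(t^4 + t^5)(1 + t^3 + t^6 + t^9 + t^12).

(1 + t^3 + t^6 + t^9) has coefficients 1,0,0,1,0,0,1,0,0,1 for degrees 0…9.
(1 + t^4 + t^8 + t^12) has coefficients 1,0,0,0,1,0,0,0,1,0,0,0,1,0,0,0,0,0 for degrees 0…17.
Multiplying by (t^4 + t^5) gives running coefficients 0,0,0,0,1,1,0,0,1,1,0,0,1,1,0,0,1,1 for degrees 0…17.
Finally multiplying by (1 + t^3 + t^6 + t^9 + t^12), the product of all factors after the first has coefficients 0,0,0,0,1,1,0,1,2,1,1,2,2,2,2,2,3,3 for degrees 0…17.
[t^17] = 1·3 + 1·2 + 1·2 + 1·2 = 9.

9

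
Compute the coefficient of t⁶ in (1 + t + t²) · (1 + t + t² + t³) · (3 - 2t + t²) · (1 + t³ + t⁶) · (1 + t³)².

(1 + t + t²) has coefficients 1,1,1 for degrees 0…2.
(1 + t + t² + t³) has coefficients 1,1,1,1,0,0,0 for degrees 0…6.
Multiplying by (3 - 2t + t²) gives running coefficients 3,1,2,2,-1,1,0 for degrees 0…6.
Multiplying by (1 + t³ + t⁶) gives running coefficients 3,1,2,5,0,3,5 for degrees 0…6.
Finally multiplying by (1 + t³)², the product of all factors after the first has coefficients 3,1,2,11,2,7,18 for degrees 0…6.
[t⁶] = 1·18 + 1·7 + 1·2 = 27.

27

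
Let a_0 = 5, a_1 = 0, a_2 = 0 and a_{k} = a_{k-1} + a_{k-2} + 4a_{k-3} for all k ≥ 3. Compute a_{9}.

1380

The ordinary generating function has denominator 1 - z - z^2 - 4z^3.
Iterating the recurrence: a_0,…,a_{9} = 5, 0, 0, 20, 20, 40, 140, 260, 560, 1380.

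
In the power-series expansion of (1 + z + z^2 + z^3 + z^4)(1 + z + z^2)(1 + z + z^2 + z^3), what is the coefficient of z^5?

(1 + z + z^2 + z^3 + z^4) has coefficients 1,1,1,1,1 for degrees 0…4.
(1 + z + z^2) has coefficients 1,1,1,0,0,0 for degrees 0…5.
Finally multiplying by (1 + z + z^2 + z^3), the product of all factors after the first has coefficients 1,2,3,3,2,1 for degrees 0…5.
[z^5] = 1·1 + 1·2 + 1·3 + 1·3 + 1·2 = 11.

11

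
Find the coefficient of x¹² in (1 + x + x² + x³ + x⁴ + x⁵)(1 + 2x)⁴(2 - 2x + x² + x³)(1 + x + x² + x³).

256

(1 + x + x² + x³ + x⁴ + x⁵) has coefficients 1,1,1,1,1,1 for degrees 0…5.
(1 + 2x)⁴ has coefficients 1,8,24,32,16,0,0,0,0,0,0,0,0 for degrees 0…12.
Multiplying by (2 - 2x + x² + x³) gives running coefficients 2,14,33,25,0,24,48,16,0,0,0,0,0 for degrees 0…12.
Finally multiplying by (1 + x + x² + x³), the product of all factors after the first has coefficients 2,16,49,74,72,82,97,88,88,64,16,0,0 for degrees 0…12.
[x¹²] = 1·0 + 1·0 + 1·16 + 1·64 + 1·88 + 1·88 = 256.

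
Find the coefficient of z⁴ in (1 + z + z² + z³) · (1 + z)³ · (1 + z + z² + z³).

(1 + z + z² + z³) has coefficients 1,1,1,1 for degrees 0…3.
(1 + z)³ has coefficients 1,3,3,1,0 for degrees 0…4.
Finally multiplying by (1 + z + z² + z³), the product of all factors after the first has coefficients 1,4,7,8,7 for degrees 0…4.
[z⁴] = 1·7 + 1·8 + 1·7 + 1·4 = 26.

26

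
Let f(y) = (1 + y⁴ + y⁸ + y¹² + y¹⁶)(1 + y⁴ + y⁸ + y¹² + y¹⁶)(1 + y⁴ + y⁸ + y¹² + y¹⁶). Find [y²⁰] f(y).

(1 + y⁴ + y⁸ + y¹² + y¹⁶) has coefficients 1,0,0,0,1,0,0,0,1,0,0,0,1,0,0,0,1 for degrees 0…16.
(1 + y⁴ + y⁸ + y¹² + y¹⁶) has coefficients 1,0,0,0,1,0,0,0,1,0,0,0,1,0,0,0,1,0,0,0,0 for degrees 0…20.
Finally multiplying by (1 + y⁴ + y⁸ + y¹² + y¹⁶), the product of all factors after the first has coefficients 1,0,0,0,2,0,0,0,3,0,0,0,4,0,0,0,5,0,0,0,4 for degrees 0…20.
[y²⁰] = 1·4 + 1·5 + 1·4 + 1·3 + 1·2 = 18.

18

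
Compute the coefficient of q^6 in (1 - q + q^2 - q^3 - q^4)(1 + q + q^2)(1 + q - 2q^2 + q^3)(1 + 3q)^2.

(1 - q + q^2 - q^3 - q^4) has coefficients 1,-1,1,-1,-1 for degrees 0…4.
(1 + q + q^2) has coefficients 1,1,1,0,0,0,0 for degrees 0…6.
Multiplying by (1 + q - 2q^2 + q^3) gives running coefficients 1,2,0,0,-1,1,0 for degrees 0…6.
Finally multiplying by (1 + 3q)^2, the product of all factors after the first has coefficients 1,8,21,18,-1,-5,-3 for degrees 0…6.
[q^6] = 1·(-3) − 1·(-5) + 1·(-1) − 1·18 − 1·21 = -38.

-38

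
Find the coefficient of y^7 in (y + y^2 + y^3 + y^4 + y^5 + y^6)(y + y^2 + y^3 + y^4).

(y + y^2 + y^3 + y^4 + y^5 + y^6) has coefficients 0,1,1,1,1,1,1 for degrees 0…6.
(y + y^2 + y^3 + y^4) has coefficients 0,1,1,1,1,0,0,0 for degrees 0…7.
[y^7] = 1·0 + 1·0 + 1·1 + 1·1 + 1·1 + 1·1 = 4.

4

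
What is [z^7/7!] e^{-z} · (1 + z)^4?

-225

The EGF product rule gives c_7 = Σ_{k_1+k_2=7} C(7; k_1,k_2) · ∏ g_i(k_i), where e^{-z} gives (-1)^k; (1+z)^4 gives the falling factorial (4)_k.
g_1(k) for k = 0…7: 1, -1, 1, -1, 1, -1, 1, -1.
g_2(k) for k = 0…7: 1, 4, 12, 24, 24, 0, 0, 0.
c_7 = Σ_k C(7,k)·g_1(k)·g_2(7−k) = 35·(-1)·24 + 35·1·24 + 21·(-1)·12 + 7·1·4 + 1·(-1)·1 = −840 + 840 − 252 + 28 − 1 = -225.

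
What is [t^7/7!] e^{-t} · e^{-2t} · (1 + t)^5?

The EGF product rule gives c_7 = Σ_{k_1+k_2+k_3=7} C(7; k_1,k_2,k_3) · ∏ g_i(k_i), where e^{-t} gives (-1)^k; e^{-2t} gives (-2)^k; (1+t)^5 gives the falling factorial (5)_k.
g_1(k) for k = 0…7: 1, -1, 1, -1, 1, -1, 1, -1.
g_2(k) for k = 0…7: 1, -2, 4, -8, 16, -32, 64, -128.
g_3(k) for k = 0…7: 1, 5, 20, 60, 120, 120, 0, 0.
First combine the last two factors: h(k) = Σ_j C(k,j)·g_2(j)·g_3(k−j) for k = 0…7: 1, 3, 4, -8, -24, 88, 64, -1248.
c_7 = Σ_k C(7,k)·g_1(k)·h(7−k) = 1·1·(-1248) + 7·(-1)·64 + 21·1·88 + 35·(-1)·(-24) + 35·1·(-8) + 21·(-1)·4 + 7·1·3 + 1·(-1)·1 = −1248 − 448 + 1848 + 840 − 280 − 84 + 21 − 1 = 648.

648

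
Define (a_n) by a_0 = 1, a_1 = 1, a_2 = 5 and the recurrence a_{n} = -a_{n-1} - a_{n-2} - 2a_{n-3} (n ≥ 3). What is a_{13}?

The ordinary generating function has denominator 1 + q + q^2 + 2q^3.
Iterating the recurrence: a_0,…,a_{13} = 1, 1, 5, -8, 1, -3, 18, -17, 5, -24, 53, -39, 34, -101.

-101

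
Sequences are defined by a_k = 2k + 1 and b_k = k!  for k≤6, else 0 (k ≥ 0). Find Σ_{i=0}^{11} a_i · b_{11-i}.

10024

This is [x^11] in the product of the two ordinary generating functions.
Σ = 1·0 + 3·0 + 5·0 + 7·0 + 9·0 + 11·720 + 13·120 + 15·24 + 17·6 + 19·2 + 21·1 + 23·1 = 10024.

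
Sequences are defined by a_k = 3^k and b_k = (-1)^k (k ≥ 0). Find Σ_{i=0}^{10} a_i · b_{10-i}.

The convolution is the t^10 coefficient of A(t)B(t).
Σ = 1·1 + 3·(-1) + 9·1 + 27·(-1) + 81·1 + 243·(-1) + 729·1 + 2187·(-1) + 6561·1 + 19683·(-1) + 59049·1 = 44287.

44287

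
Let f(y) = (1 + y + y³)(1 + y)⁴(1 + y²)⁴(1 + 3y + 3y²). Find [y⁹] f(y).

(1 + y + y³) has coefficients 1,1,0,1 for degrees 0…3.
(1 + y)⁴ has coefficients 1,4,6,4,1,0,0,0,0,0 for degrees 0…9.
Multiplying by (1 + y²)⁴ gives running coefficients 1,4,10,20,31,40,44,40,31,20 for degrees 0…9.
Finally multiplying by (1 + 3y + 3y²), the product of all factors after the first has coefficients 1,7,25,62,121,193,257,292,283,233 for degrees 0…9.
[y⁹] = 1·233 + 1·283 + 1·257 = 773.

773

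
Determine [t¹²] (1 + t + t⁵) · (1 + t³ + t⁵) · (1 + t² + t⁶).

(1 + t + t⁵) has coefficients 1,1,0,0,0,1 for degrees 0…5.
(1 + t³ + t⁵) has coefficients 1,0,0,1,0,1,0,0,0,0,0,0,0 for degrees 0…12.
Finally multiplying by (1 + t² + t⁶), the product of all factors after the first has coefficients 1,0,1,1,0,2,1,1,0,1,0,1,0 for degrees 0…12.
[t¹²] = 1·0 + 1·1 + 1·1 = 2.

2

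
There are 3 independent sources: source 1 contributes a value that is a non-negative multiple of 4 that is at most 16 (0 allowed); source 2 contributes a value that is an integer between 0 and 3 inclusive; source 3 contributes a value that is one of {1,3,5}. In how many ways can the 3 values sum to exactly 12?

3

The generating function for the choices is (1 + y^4 + y^8 + y^12 + y^16)·(1 + y + y^2 + y^3)·(y + y^3 + y^5); the count is [y^12].
(1 + y^4 + y^8 + y^12 + y^16) has coefficients 1,0,0,0,1,0,0,0,1,0,0,0,1 for degrees 0…12.
(1 + y + y^2 + y^3) has coefficients 1,1,1,1,0,0,0,0,0,0,0,0,0 for degrees 0…12.
Finally multiplying by (y + y^3 + y^5), the product of all factors after the first has coefficients 0,1,1,2,2,2,2,1,1,0,0,0,0 for degrees 0…12.
[y^12] = 1·0 + 1·1 + 1·2 + 1·0 = 3.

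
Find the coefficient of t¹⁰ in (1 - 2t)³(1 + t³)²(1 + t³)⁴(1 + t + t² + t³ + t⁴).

(1 - 2t)³ has coefficients 1,-6,12,-8 for degrees 0…3.
(1 + t³)² has coefficients 1,0,0,2,0,0,1,0,0,0,0 for degrees 0…10.
Multiplying by (1 + t³)⁴ gives running coefficients 1,0,0,6,0,0,15,0,0,20,0 for degrees 0…10.
Finally multiplying by (1 + t + t² + t³ + t⁴), the product of all factors after the first has coefficients 1,1,1,7,7,6,21,21,15,35,35 for degrees 0…10.
[t¹⁰] = 1·35 − 6·35 + 12·15 − 8·21 = -163.

-163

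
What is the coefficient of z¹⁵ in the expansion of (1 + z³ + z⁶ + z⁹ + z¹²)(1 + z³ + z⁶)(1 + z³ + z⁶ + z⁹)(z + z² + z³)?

(1 + z³ + z⁶ + z⁹ + z¹²) has coefficients 1,0,0,1,0,0,1,0,0,1,0,0,1 for degrees 0…12.
(1 + z³ + z⁶) has coefficients 1,0,0,1,0,0,1,0,0,0,0,0,0,0,0,0 for degrees 0…15.
Multiplying by (1 + z³ + z⁶ + z⁹) gives running coefficients 1,0,0,2,0,0,3,0,0,3,0,0,2,0,0,1 for degrees 0…15.
Finally multiplying by (z + z² + z³), the product of all factors after the first has coefficients 0,1,1,1,2,2,2,3,3,3,3,3,3,2,2,2 for degrees 0…15.
[z¹⁵] = 1·2 + 1·3 + 1·3 + 1·2 + 1·1 = 11.

11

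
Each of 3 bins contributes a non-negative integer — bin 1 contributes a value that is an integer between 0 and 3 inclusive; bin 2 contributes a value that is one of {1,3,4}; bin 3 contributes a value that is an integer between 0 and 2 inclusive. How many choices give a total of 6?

7

The generating function for the choices is (1 + y + y^2 + y^3)·(y + y^3 + y^4)·(1 + y + y^2); the count is [y^6].
(1 + y + y^2 + y^3) has coefficients 1,1,1,1 for degrees 0…3.
(y + y^3 + y^4) has coefficients 0,1,0,1,1,0,0 for degrees 0…6.
Finally multiplying by (1 + y + y^2), the product of all factors after the first has coefficients 0,1,1,2,2,2,1 for degrees 0…6.
[y^6] = 1·1 + 1·2 + 1·2 + 1·2 = 7.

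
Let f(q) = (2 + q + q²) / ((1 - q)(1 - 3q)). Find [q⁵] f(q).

889

The denominator gives the recurrence a_n = 4a_(n−1) − 3a_(n−2) for n ≥ 3; the numerator fixes a_0 = 2, a_1 = 9, a_2 = 31.
Iterating: 2, 9, 31, 97, 295, 889, so a_5 = 889.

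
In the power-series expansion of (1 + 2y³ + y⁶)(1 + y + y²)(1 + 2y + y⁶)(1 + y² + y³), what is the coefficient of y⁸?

(1 + 2y³ + y⁶) has coefficients 1,0,0,2,0,0,1 for degrees 0…6.
(1 + y + y²) has coefficients 1,1,1,0,0,0,0,0,0 for degrees 0…8.
Multiplying by (1 + 2y + y⁶) gives running coefficients 1,3,3,2,0,0,1,1,1 for degrees 0…8.
Finally multiplying by (1 + y² + y³), the product of all factors after the first has coefficients 1,3,4,6,6,5,3,1,2 for degrees 0…8.
[y⁸] = 1·2 + 2·5 + 1·4 = 16.

16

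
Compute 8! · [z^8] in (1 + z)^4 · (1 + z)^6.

1814400

The EGF product rule gives c_8 = Σ_{k_1+k_2=8} C(8; k_1,k_2) · ∏ g_i(k_i), where (1+z)^4 gives the falling factorial (4)_k; (1+z)^6 gives the falling factorial (6)_k.
g_1(k) for k = 0…8: 1, 4, 12, 24, 24, 0, 0, 0, 0.
g_2(k) for k = 0…8: 1, 6, 30, 120, 360, 720, 720, 0, 0.
c_8 = Σ_k C(8,k)·g_1(k)·g_2(8−k) = 28·12·720 + 56·24·720 + 70·24·360 = 241920 + 967680 + 604800 = 1814400.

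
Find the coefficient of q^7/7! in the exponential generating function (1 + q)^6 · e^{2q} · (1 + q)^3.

The EGF product rule gives c_7 = Σ_{k_1+k_2+k_3=7} C(7; k_1,k_2,k_3) · ∏ g_i(k_i), where (1+q)^6 gives the falling factorial (6)_k; e^{2q} gives (2)^k; (1+q)^3 gives the falling factorial (3)_k.
g_1(k) for k = 0…7: 1, 6, 30, 120, 360, 720, 720, 0.
g_2(k) for k = 0…7: 1, 2, 4, 8, 16, 32, 64, 128.
g_3(k) for k = 0…7: 1, 3, 6, 6, 0, 0, 0, 0.
First combine the last two factors: h(k) = Σ_j C(k,j)·g_2(j)·g_3(k−j) for k = 0…7: 1, 5, 22, 86, 304, 992, 3040, 8864.
c_7 = Σ_k C(7,k)·g_1(k)·h(7−k) = 1·1·8864 + 7·6·3040 + 21·30·992 + 35·120·304 + 35·360·86 + 21·720·22 + 7·720·5 = 8864 + 127680 + 624960 + 1276800 + 1083600 + 332640 + 25200 = 3479744.

3479744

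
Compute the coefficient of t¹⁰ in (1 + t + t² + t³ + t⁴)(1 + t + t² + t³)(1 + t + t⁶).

(1 + t + t² + t³ + t⁴) has coefficients 1,1,1,1,1 for degrees 0…4.
(1 + t + t² + t³) has coefficients 1,1,1,1,0,0,0,0,0,0,0 for degrees 0…10.
Finally multiplying by (1 + t + t⁶), the product of all factors after the first has coefficients 1,2,2,2,1,0,1,1,1,1,0 for degrees 0…10.
[t¹⁰] = 1·0 + 1·1 + 1·1 + 1·1 + 1·1 = 4.

4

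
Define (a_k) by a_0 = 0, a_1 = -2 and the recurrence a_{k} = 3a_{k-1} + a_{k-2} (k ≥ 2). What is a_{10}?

The ordinary generating function has denominator 1 - 3y - y^2.
Iterating the recurrence: a_0,…,a_{10} = 0, -2, -6, -20, -66, -218, -720, -2378, -7854, -25940, -85674.

-85674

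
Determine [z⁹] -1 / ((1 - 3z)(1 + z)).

-14762

Partial fractions give a closed form: a_n = (-3/4)·3^n + (-1/4)·(-1)^n.
At n = 9: a_9 = -14762.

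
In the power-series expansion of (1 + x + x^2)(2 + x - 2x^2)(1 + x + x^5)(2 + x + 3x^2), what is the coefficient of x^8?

(1 + x + x^2) has coefficients 1,1,1 for degrees 0…2.
(2 + x - 2x^2) has coefficients 2,1,-2,0,0,0,0,0,0 for degrees 0…8.
Multiplying by (1 + x + x^5) gives running coefficients 2,3,-1,-2,0,2,1,-2,0 for degrees 0…8.
Finally multiplying by (2 + x + 3x^2), the product of all factors after the first has coefficients 4,8,7,4,-5,-2,4,3,1 for degrees 0…8.
[x^8] = 1·1 + 1·3 + 1·4 = 8.

8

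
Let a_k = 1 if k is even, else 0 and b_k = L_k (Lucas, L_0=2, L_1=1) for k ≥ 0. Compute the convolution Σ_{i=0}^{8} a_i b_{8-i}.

The convolution is the x^8 coefficient of A(x)B(x).
Σ = 1·47 + 0·29 + 1·18 + 0·11 + 1·7 + 0·4 + 1·3 + 0·1 + 1·2 = 77.

77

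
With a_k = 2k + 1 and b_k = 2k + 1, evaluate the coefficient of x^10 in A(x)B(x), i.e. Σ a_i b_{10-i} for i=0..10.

This is [x^10] in the product of the two ordinary generating functions.
Σ = 1·21 + 3·19 + 5·17 + 7·15 + 9·13 + 11·11 + 13·9 + 15·7 + 17·5 + 19·3 + 21·1 = 891.

891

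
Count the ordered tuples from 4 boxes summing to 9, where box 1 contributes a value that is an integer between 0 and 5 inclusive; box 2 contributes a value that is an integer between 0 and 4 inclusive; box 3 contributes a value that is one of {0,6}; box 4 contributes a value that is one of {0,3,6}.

14

The generating function for the choices is (1 + x + x² + x³ + x⁴ + x⁵)·(1 + x + x² + x³ + x⁴)·(1 + x⁶)·(1 + x³ + x⁶); the count is [x⁹].
(1 + x + x² + x³ + x⁴ + x⁵) has coefficients 1,1,1,1,1,1 for degrees 0…5.
(1 + x + x² + x³ + x⁴) has coefficients 1,1,1,1,1,0,0,0,0,0 for degrees 0…9.
Multiplying by (1 + x⁶) gives running coefficients 1,1,1,1,1,0,1,1,1,1 for degrees 0…9.
Finally multiplying by (1 + x³ + x⁶), the product of all factors after the first has coefficients 1,1,1,2,2,1,3,3,2,3 for degrees 0…9.
[x⁹] = 1·3 + 1·2 + 1·3 + 1·3 + 1·1 + 1·2 = 14.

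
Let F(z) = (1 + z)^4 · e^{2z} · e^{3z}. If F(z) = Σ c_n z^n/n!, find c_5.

The EGF product rule gives c_5 = Σ_{k_1+k_2+k_3=5} C(5; k_1,k_2,k_3) · ∏ g_i(k_i), where (1+z)^4 gives the falling factorial (4)_k; e^{2z} gives (2)^k; e^{3z} gives (3)^k.
g_1(k) for k = 0…5: 1, 4, 12, 24, 24, 0.
g_2(k) for k = 0…5: 1, 2, 4, 8, 16, 32.
g_3(k) for k = 0…5: 1, 3, 9, 27, 81, 243.
First combine the last two factors: h(k) = Σ_j C(k,j)·g_2(j)·g_3(k−j) for k = 0…5: 1, 5, 25, 125, 625, 3125.
c_5 = Σ_k C(5,k)·g_1(k)·h(5−k) = 1·1·3125 + 5·4·625 + 10·12·125 + 10·24·25 + 5·24·5 = 3125 + 12500 + 15000 + 6000 + 600 = 37225.

37225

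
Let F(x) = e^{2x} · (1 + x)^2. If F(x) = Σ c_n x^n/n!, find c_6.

The EGF product rule gives c_6 = Σ_{k_1+k_2=6} C(6; k_1,k_2) · ∏ g_i(k_i), where e^{2x} gives (2)^k; (1+x)^2 gives the falling factorial (2)_k.
g_1(k) for k = 0…6: 1, 2, 4, 8, 16, 32, 64.
g_2(k) for k = 0…6: 1, 2, 2, 0, 0, 0, 0.
c_6 = Σ_k C(6,k)·g_1(k)·g_2(6−k) = 15·16·2 + 6·32·2 + 1·64·1 = 480 + 384 + 64 = 928.

928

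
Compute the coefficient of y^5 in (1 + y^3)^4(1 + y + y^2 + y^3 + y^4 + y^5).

5

(1 + y^3)^4 has coefficients 1,0,0,4,0,0 for degrees 0…5.
(1 + y + y^2 + y^3 + y^4 + y^5) has coefficients 1,1,1,1,1,1 for degrees 0…5.
[y^5] = 1·1 + 4·1 = 5.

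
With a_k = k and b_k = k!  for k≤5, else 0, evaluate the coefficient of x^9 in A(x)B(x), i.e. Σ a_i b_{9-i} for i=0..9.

The convolution is the x^9 coefficient of A(x)B(x).
Σ = 0·0 + 1·0 + 2·0 + 3·0 + 4·120 + 5·24 + 6·6 + 7·2 + 8·1 + 9·1 = 667.

667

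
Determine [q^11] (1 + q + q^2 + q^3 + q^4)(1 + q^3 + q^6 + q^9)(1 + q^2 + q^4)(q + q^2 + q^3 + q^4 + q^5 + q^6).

(1 + q + q^2 + q^3 + q^4) has coefficients 1,1,1,1,1 for degrees 0…4.
(1 + q^3 + q^6 + q^9) has coefficients 1,0,0,1,0,0,1,0,0,1,0,0 for degrees 0…11.
Multiplying by (1 + q^2 + q^4) gives running coefficients 1,0,1,1,1,1,1,1,1,1,1,1 for degrees 0…11.
Finally multiplying by (q + q^2 + q^3 + q^4 + q^5 + q^6), the product of all factors after the first has coefficients 0,1,1,2,3,4,5,5,6,6,6,6 for degrees 0…11.
[q^11] = 1·6 + 1·6 + 1·6 + 1·6 + 1·5 = 29.

29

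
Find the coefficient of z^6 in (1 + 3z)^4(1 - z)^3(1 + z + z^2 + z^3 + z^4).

71

(1 + 3z)^4 has coefficients 1,12,54,108,81 for degrees 0…4.
(1 - z)^3 has coefficients 1,-3,3,-1,0,0,0 for degrees 0…6.
Finally multiplying by (1 + z + z^2 + z^3 + z^4), the product of all factors after the first has coefficients 1,-2,1,0,0,-1,2 for degrees 0…6.
[z^6] = 1·2 + 12·(-1) + 54·0 + 108·0 + 81·1 = 71.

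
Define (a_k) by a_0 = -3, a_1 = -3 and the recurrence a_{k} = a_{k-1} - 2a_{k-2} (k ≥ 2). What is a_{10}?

The ordinary generating function has denominator 1 - y + 2y^2.
Iterating the recurrence: a_0,…,a_{10} = -3, -3, 3, 9, 3, -15, -21, 9, 51, 33, -69.

-69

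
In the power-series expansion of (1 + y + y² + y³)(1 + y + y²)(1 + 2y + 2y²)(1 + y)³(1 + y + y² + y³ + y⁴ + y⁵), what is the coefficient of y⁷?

(1 + y + y² + y³) has coefficients 1,1,1,1 for degrees 0…3.
(1 + y + y²) has coefficients 1,1,1,0,0,0,0,0 for degrees 0…7.
Multiplying by (1 + 2y + 2y²) gives running coefficients 1,3,5,4,2,0,0,0 for degrees 0…7.
Multiplying by (1 + y)³ gives running coefficients 1,6,17,29,32,23,10,2 for degrees 0…7.
Finally multiplying by (1 + y + y² + y³ + y⁴ + y⁵), the product of all factors after the first has coefficients 1,7,24,53,85,108,117,113 for degrees 0…7.
[y⁷] = 1·113 + 1·117 + 1·108 + 1·85 = 423.

423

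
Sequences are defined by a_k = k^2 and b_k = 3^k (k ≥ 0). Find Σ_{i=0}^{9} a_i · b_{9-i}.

Write out a_i and b_{9-i} for i = 0,…,9 and sum the products.
Σ = 0·19683 + 1·6561 + 4·2187 + 9·729 + 16·243 + 25·81 + 36·27 + 49·9 + 64·3 + 81·1 = 29469.

29469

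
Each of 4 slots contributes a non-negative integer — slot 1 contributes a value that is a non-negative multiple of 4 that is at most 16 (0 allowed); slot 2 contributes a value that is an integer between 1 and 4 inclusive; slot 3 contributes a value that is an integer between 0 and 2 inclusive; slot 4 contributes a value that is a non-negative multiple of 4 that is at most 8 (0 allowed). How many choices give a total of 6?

5

The generating function for the choices is (1 + q^4 + q^8 + q^12 + q^16)·(q + q^2 + q^3 + q^4)·(1 + q + q^2)·(1 + q^4 + q^8); the count is [q^6].
(1 + q^4 + q^8 + q^12 + q^16) has coefficients 1,0,0,0,1,0,0 for degrees 0…6.
(q + q^2 + q^3 + q^4) has coefficients 0,1,1,1,1,0,0 for degrees 0…6.
Multiplying by (1 + q + q^2) gives running coefficients 0,1,2,3,3,2,1 for degrees 0…6.
Finally multiplying by (1 + q^4 + q^8), the product of all factors after the first has coefficients 0,1,2,3,3,3,3 for degrees 0…6.
[q^6] = 1·3 + 1·2 = 5.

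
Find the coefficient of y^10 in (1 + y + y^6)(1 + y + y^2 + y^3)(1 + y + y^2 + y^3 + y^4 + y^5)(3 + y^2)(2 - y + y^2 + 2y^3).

(1 + y + y^6) has coefficients 1,1,0,0,0,0,1 for degrees 0…6.
(1 + y + y^2 + y^3) has coefficients 1,1,1,1,0,0,0,0,0,0,0 for degrees 0…10.
Multiplying by (1 + y + y^2 + y^3 + y^4 + y^5) gives running coefficients 1,2,3,4,4,4,3,2,1,0,0 for degrees 0…10.
Multiplying by (3 + y^2) gives running coefficients 3,6,10,14,15,16,13,10,6,2,1 for degrees 0…10.
Finally multiplying by (2 - y + y^2 + 2y^3), the product of all factors after the first has coefficients 6,9,17,30,38,51,53,53,47,34,26 for degrees 0…10.
[y^10] = 1·26 + 1·34 + 1·38 = 98.

98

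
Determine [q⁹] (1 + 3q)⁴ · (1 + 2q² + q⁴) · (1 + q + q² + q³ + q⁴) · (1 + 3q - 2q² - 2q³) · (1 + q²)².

3605

(1 + 3q)⁴ has coefficients 1,12,54,108,81 for degrees 0…4.
(1 + 2q² + q⁴) has coefficients 1,0,2,0,1,0,0,0,0,0 for degrees 0…9.
Multiplying by (1 + q + q² + q³ + q⁴) gives running coefficients 1,1,3,3,4,3,3,1,1,0 for degrees 0…9.
Multiplying by (1 + 3q - 2q² - 2q³) gives running coefficients 1,4,4,8,5,3,-2,-4,-8,-5 for degrees 0…9.
Finally multiplying by (1 + q²)², the product of all factors after the first has coefficients 1,4,6,16,14,23,12,10,-7,-10 for degrees 0…9.
[q⁹] = 1·(-10) + 12·(-7) + 54·10 + 108·12 + 81·23 = 3605.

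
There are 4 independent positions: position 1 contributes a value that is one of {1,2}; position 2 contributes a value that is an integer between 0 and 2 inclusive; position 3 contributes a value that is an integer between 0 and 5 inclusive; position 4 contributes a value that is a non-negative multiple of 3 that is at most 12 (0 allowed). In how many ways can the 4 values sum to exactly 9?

12

The generating function for the choices is (x + x²)·(1 + x + x²)·(1 + x + x² + x³ + x⁴ + x⁵)·(1 + x³ + x⁶ + x⁹ + x¹²); the count is [x⁹].
(x + x²) has coefficients 0,1,1 for degrees 0…2.
(1 + x + x²) has coefficients 1,1,1,0,0,0,0,0,0,0 for degrees 0…9.
Multiplying by (1 + x + x² + x³ + x⁴ + x⁵) gives running coefficients 1,2,3,3,3,3,2,1,0,0 for degrees 0…9.
Finally multiplying by (1 + x³ + x⁶ + x⁹ + x¹²), the product of all factors after the first has coefficients 1,2,3,4,5,6,6,6,6,6 for degrees 0…9.
[x⁹] = 1·6 + 1·6 = 12.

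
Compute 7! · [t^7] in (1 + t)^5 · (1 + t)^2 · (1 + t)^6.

8648640

The EGF product rule gives c_7 = Σ_{k_1+k_2+k_3=7} C(7; k_1,k_2,k_3) · ∏ g_i(k_i), where (1+t)^5 gives the falling factorial (5)_k; (1+t)^2 gives the falling factorial (2)_k; (1+t)^6 gives the falling factorial (6)_k.
g_1(k) for k = 0…7: 1, 5, 20, 60, 120, 120, 0, 0.
g_2(k) for k = 0…7: 1, 2, 2, 0, 0, 0, 0, 0.
g_3(k) for k = 0…7: 1, 6, 30, 120, 360, 720, 720, 0.
First combine the last two factors: h(k) = Σ_j C(k,j)·g_2(j)·g_3(k−j) for k = 0…7: 1, 8, 56, 336, 1680, 6720, 20160, 40320.
c_7 = Σ_k C(7,k)·g_1(k)·h(7−k) = 1·1·40320 + 7·5·20160 + 21·20·6720 + 35·60·1680 + 35·120·336 + 21·120·56 = 40320 + 705600 + 2822400 + 3528000 + 1411200 + 141120 = 8648640.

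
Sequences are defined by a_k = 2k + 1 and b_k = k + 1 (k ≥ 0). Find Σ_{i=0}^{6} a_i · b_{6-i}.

140

Write out a_i and b_{6-i} for i = 0,…,6 and sum the products.
Σ = 1·7 + 3·6 + 5·5 + 7·4 + 9·3 + 11·2 + 13·1 = 140.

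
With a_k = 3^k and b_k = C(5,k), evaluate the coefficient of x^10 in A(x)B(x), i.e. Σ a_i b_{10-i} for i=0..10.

The convolution is the t^10 coefficient of A(t)B(t).
Σ = 1·0 + 3·0 + 9·0 + 27·0 + 81·0 + 243·1 + 729·5 + 2187·10 + 6561·10 + 19683·5 + 59049·1 = 248832.

248832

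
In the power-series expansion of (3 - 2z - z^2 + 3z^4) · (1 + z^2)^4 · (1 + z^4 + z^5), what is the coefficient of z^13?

(3 - 2z - z^2 + 3z^4) has coefficients 3,-2,-1,0,3 for degrees 0…4.
(1 + z^2)^4 has coefficients 1,0,4,0,6,0,4,0,1,0,0,0,0,0 for degrees 0…13.
Finally multiplying by (1 + z^4 + z^5), the product of all factors after the first has coefficients 1,0,4,0,7,1,8,4,7,6,4,4,1,1 for degrees 0…13.
[z^13] = 3·1 − 2·1 − 1·4 + 3·6 = 15.

15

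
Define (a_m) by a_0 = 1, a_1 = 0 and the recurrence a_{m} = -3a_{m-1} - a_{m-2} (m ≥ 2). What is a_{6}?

The ordinary generating function has denominator 1 + 3t + t^2.
Iterating the recurrence: a_0,…,a_{6} = 1, 0, -1, 3, -8, 21, -55.

-55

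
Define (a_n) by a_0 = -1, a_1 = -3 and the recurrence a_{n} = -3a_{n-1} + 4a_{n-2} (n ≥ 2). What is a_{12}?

The ordinary generating function has denominator 1 + 3y - 4y^2.
Iterating the recurrence: a_0,…,a_{12} = -1, -3, 5, -27, 101, -411, 1637, -6555, 26213, -104859, 419429, -1677723, 6710885.

6710885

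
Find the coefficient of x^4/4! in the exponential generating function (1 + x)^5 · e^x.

The EGF product rule gives c_4 = Σ_{k_1+k_2=4} C(4; k_1,k_2) · ∏ g_i(k_i), where (1+x)^5 gives the falling factorial (5)_k; e^x gives (1)^k.
g_1(k) for k = 0…4: 1, 5, 20, 60, 120.
g_2(k) for k = 0…4: 1, 1, 1, 1, 1.
c_4 = Σ_k C(4,k)·g_1(k)·g_2(4−k) = 1·1·1 + 4·5·1 + 6·20·1 + 4·60·1 + 1·120·1 = 1 + 20 + 120 + 240 + 120 = 501.

501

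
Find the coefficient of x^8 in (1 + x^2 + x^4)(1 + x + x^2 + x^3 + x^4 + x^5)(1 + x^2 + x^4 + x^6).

(1 + x^2 + x^4) has coefficients 1,0,1,0,1 for degrees 0…4.
(1 + x + x^2 + x^3 + x^4 + x^5) has coefficients 1,1,1,1,1,1,0,0,0 for degrees 0…8.
Finally multiplying by (1 + x^2 + x^4 + x^6), the product of all factors after the first has coefficients 1,1,2,2,3,3,3,3,2 for degrees 0…8.
[x^8] = 1·2 + 1·3 + 1·3 = 8.

8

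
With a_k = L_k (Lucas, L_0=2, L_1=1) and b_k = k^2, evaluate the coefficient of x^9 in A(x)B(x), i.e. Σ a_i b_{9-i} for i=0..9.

1193

Write out a_i and b_{9-i} for i = 0,…,9 and sum the products.
Σ = 2·81 + 1·64 + 3·49 + 4·36 + 7·25 + 11·16 + 18·9 + 29·4 + 47·1 + 76·0 = 1193.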